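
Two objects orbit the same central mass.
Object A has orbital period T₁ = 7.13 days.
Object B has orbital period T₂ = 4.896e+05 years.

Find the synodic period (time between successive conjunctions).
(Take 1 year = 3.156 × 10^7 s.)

Convert to SI: T₁ = 7.13 days = 616032 s; T₂ = 4.896e+05 years = 1.54518e+13 s.
T_syn = |T₁ · T₂ / (T₁ − T₂)|.
T_syn = |616032 · 1.54518e+13 / (616032 − 1.54518e+13)| s ≈ 6.16e+05 s = 7.13 days.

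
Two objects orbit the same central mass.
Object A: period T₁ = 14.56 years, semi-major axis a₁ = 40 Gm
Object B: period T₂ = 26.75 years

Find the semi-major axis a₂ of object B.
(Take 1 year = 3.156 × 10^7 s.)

Convert to SI: T₁ = 14.56 years = 4.59514e+08 s; a₁ = 40 Gm = 4e+10 m; T₂ = 26.75 years = 8.4423e+08 s.
Kepler's third law: (T₁/T₂)² = (a₁/a₂)³ ⇒ a₂ = a₁ · (T₂/T₁)^(2/3).
T₂/T₁ = 8.4423e+08 / 4.59514e+08 = 1.83723.
a₂ = 4e+10 · (1.83723)^(2/3) m ≈ 6e+10 m = 60 Gm.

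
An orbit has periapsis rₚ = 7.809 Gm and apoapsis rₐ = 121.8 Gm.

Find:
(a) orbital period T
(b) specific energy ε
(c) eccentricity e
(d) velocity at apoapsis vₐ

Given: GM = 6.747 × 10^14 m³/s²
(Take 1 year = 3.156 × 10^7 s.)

Convert to SI: rₚ = 7.809 Gm = 7.809e+09 m; rₐ = 121.8 Gm = 1.218e+11 m.
(a) With a = (rₚ + rₐ)/2 = 6.48045e+10 m, T = 2π √(a³/GM) = 2π √((6.48045e+10)³/6.747e+14) s ≈ 3.991e+09 s
(b) With a = (rₚ + rₐ)/2 = 6.48045e+10 m, ε = −GM/(2a) = −6.747e+14/(2 · 6.48045e+10) J/kg ≈ -5206 J/kg
(c) e = (rₐ − rₚ)/(rₐ + rₚ) = (1.218e+11 − 7.809e+09)/(1.218e+11 + 7.809e+09) ≈ 0.8795
(d) With a = (rₚ + rₐ)/2 = 6.48045e+10 m, vₐ = √(GM (2/rₐ − 1/a)) = √(6.747e+14 · (2/1.218e+11 − 1/6.48045e+10)) m/s ≈ 25.84 m/s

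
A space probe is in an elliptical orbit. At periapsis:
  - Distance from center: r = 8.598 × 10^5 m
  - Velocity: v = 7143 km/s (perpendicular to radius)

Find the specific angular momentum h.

Convert to SI: v = 7143 km/s = 7.143e+06 m/s.
With v perpendicular to r, h = r · v.
h = 859800 · 7.143e+06 m²/s ≈ 6.142e+12 m²/s.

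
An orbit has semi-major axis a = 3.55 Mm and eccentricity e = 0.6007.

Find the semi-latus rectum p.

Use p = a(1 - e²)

Convert to SI: a = 3.55 Mm = 3.55e+06 m.
p = a (1 − e²).
p = 3.55e+06 · (1 − (0.6007)²) = 3.55e+06 · 0.63916 ≈ 2.269e+06 m = 2.269 Mm.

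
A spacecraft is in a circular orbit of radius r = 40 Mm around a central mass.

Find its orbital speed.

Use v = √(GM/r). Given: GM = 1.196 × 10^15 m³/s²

Convert to SI: r = 40 Mm = 4e+07 m.
For a circular orbit, gravity supplies the centripetal force, so v = √(GM / r).
v = √(1.196e+15 / 4e+07) m/s ≈ 5468 m/s = 5.468 km/s.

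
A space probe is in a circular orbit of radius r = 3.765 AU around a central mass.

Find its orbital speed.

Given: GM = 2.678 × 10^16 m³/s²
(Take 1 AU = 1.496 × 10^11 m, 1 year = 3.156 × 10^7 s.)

Convert to SI: r = 3.765 AU = 5.63244e+11 m.
For a circular orbit, gravity supplies the centripetal force, so v = √(GM / r).
v = √(2.678e+16 / 5.63244e+11) m/s ≈ 218.1 m/s = 0.046 AU/year.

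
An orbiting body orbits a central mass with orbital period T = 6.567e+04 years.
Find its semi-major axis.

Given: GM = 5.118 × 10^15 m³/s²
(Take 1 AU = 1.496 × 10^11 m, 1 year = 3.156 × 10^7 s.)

Convert to SI: T = 6.567e+04 years = 2.07255e+12 s.
Invert Kepler's third law: a = (GM · T² / (4π²))^(1/3).
Substituting T = 2.07255e+12 s and GM = 5.118e+15 m³/s²:
a = (5.118e+15 · (2.07255e+12)² / (4π²))^(1/3) m
a ≈ 8.227e+12 m = 54.99 AU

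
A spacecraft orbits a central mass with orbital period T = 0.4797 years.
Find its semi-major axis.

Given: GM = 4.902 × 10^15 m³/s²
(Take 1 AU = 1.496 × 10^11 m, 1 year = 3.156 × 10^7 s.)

Convert to SI: T = 0.4797 years = 1.51393e+07 s.
Invert Kepler's third law: a = (GM · T² / (4π²))^(1/3).
Substituting T = 1.51393e+07 s and GM = 4.902e+15 m³/s²:
a = (4.902e+15 · (1.51393e+07)² / (4π²))^(1/3) m
a ≈ 3.053e+09 m = 0.02041 AU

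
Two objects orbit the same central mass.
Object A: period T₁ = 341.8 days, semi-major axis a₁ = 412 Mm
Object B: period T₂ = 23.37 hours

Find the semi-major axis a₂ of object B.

Convert to SI: T₁ = 341.8 days = 2.95315e+07 s; a₁ = 412 Mm = 4.12e+08 m; T₂ = 23.37 hours = 84132 s.
Kepler's third law: (T₁/T₂)² = (a₁/a₂)³ ⇒ a₂ = a₁ · (T₂/T₁)^(2/3).
T₂/T₁ = 84132 / 2.95315e+07 = 0.00284889.
a₂ = 4.12e+08 · (0.00284889)^(2/3) m ≈ 8.28e+06 m = 8.28 Mm.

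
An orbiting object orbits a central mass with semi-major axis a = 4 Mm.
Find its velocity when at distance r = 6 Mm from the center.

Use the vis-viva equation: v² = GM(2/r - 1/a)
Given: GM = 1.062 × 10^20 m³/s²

Convert to SI: a = 4 Mm = 4e+06 m; r = 6 Mm = 6e+06 m.
Vis-viva: v = √(GM · (2/r − 1/a)).
2/r − 1/a = 2/6e+06 − 1/4e+06 = 8.33333e-08 m⁻¹.
v = √(1.062e+20 · 8.33333e-08) m/s ≈ 2.975e+06 m/s = 2975 km/s.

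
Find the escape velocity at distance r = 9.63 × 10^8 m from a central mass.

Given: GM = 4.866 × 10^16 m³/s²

Escape velocity comes from setting total energy to zero: ½v² − GM/r = 0 ⇒ v_esc = √(2GM / r).
v_esc = √(2 · 4.866e+16 / 9.63e+08) m/s ≈ 1.005e+04 m/s = 10.05 km/s.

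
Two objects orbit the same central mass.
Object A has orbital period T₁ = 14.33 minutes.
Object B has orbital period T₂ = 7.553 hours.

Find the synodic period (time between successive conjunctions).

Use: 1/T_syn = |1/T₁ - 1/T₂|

Convert to SI: T₁ = 14.33 minutes = 859.8 s; T₂ = 7.553 hours = 27190.8 s.
T_syn = |T₁ · T₂ / (T₁ − T₂)|.
T_syn = |859.8 · 27190.8 / (859.8 − 27190.8)| s ≈ 887.9 s = 14.8 minutes.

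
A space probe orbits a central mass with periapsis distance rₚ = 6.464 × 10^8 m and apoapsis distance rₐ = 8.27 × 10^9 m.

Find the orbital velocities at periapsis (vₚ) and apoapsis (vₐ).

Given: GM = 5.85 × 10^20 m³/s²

Use the vis-viva equation v² = GM(2/r − 1/a) with a = (rₚ + rₐ)/2 = (6.464e+08 + 8.27e+09)/2 = 4.4582e+09 m.
vₚ = √(GM · (2/rₚ − 1/a)) = √(5.85e+20 · (2/6.464e+08 − 1/4.4582e+09)) m/s ≈ 1.296e+06 m/s = 1296 km/s.
vₐ = √(GM · (2/rₐ − 1/a)) = √(5.85e+20 · (2/8.27e+09 − 1/4.4582e+09)) m/s ≈ 1.013e+05 m/s = 101.3 km/s.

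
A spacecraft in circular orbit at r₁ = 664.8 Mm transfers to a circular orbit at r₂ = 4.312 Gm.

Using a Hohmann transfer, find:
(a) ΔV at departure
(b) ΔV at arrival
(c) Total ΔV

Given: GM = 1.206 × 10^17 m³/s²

Convert to SI: r₁ = 664.8 Mm = 6.648e+08 m; r₂ = 4.312 Gm = 4.312e+09 m.
Transfer semi-major axis: a_t = (r₁ + r₂)/2 = (6.648e+08 + 4.312e+09)/2 = 2.4884e+09 m.
Circular speeds: v₁ = √(GM/r₁) = 13468.8 m/s, v₂ = √(GM/r₂) = 5288.52 m/s.
Transfer speeds (vis-viva v² = GM(2/r − 1/a_t)): v₁ᵗ = 17729.9 m/s, v₂ᵗ = 2733.5 m/s.
(a) ΔV₁ = |v₁ᵗ − v₁| ≈ 4261 m/s = 4.261 km/s.
(b) ΔV₂ = |v₂ − v₂ᵗ| ≈ 2555 m/s = 2.555 km/s.
(c) ΔV_total = ΔV₁ + ΔV₂ ≈ 6816 m/s = 6.816 km/s.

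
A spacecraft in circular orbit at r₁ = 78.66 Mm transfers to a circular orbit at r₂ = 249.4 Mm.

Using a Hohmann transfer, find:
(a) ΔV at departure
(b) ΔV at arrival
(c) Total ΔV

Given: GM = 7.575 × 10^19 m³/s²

Convert to SI: r₁ = 78.66 Mm = 7.866e+07 m; r₂ = 249.4 Mm = 2.494e+08 m.
Transfer semi-major axis: a_t = (r₁ + r₂)/2 = (7.866e+07 + 2.494e+08)/2 = 1.6403e+08 m.
Circular speeds: v₁ = √(GM/r₁) = 981328 m/s, v₂ = √(GM/r₂) = 551116 m/s.
Transfer speeds (vis-viva v² = GM(2/r − 1/a_t)): v₁ᵗ = 1.21004e+06 m/s, v₂ᵗ = 381644 m/s.
(a) ΔV₁ = |v₁ᵗ − v₁| ≈ 2.287e+05 m/s = 228.7 km/s.
(b) ΔV₂ = |v₂ − v₂ᵗ| ≈ 1.695e+05 m/s = 169.5 km/s.
(c) ΔV_total = ΔV₁ + ΔV₂ ≈ 3.982e+05 m/s = 398.2 km/s.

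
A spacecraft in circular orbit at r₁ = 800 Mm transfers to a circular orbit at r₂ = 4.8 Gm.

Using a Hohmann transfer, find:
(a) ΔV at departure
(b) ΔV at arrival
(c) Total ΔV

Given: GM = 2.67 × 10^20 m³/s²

Convert to SI: r₁ = 800 Mm = 8e+08 m; r₂ = 4.8 Gm = 4.8e+09 m.
Transfer semi-major axis: a_t = (r₁ + r₂)/2 = (8e+08 + 4.8e+09)/2 = 2.8e+09 m.
Circular speeds: v₁ = √(GM/r₁) = 577711 m/s, v₂ = √(GM/r₂) = 235850 m/s.
Transfer speeds (vis-viva v² = GM(2/r − 1/a_t)): v₁ᵗ = 756401 m/s, v₂ᵗ = 126067 m/s.
(a) ΔV₁ = |v₁ᵗ − v₁| ≈ 1.787e+05 m/s = 178.7 km/s.
(b) ΔV₂ = |v₂ − v₂ᵗ| ≈ 1.098e+05 m/s = 109.8 km/s.
(c) ΔV_total = ΔV₁ + ΔV₂ ≈ 2.885e+05 m/s = 288.5 km/s.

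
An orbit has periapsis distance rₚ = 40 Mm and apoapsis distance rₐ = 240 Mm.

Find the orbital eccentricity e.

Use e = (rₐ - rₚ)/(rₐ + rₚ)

Convert to SI: rₚ = 40 Mm = 4e+07 m; rₐ = 240 Mm = 2.4e+08 m.
e = (rₐ − rₚ) / (rₐ + rₚ).
e = (2.4e+08 − 4e+07) / (2.4e+08 + 4e+07) = 2e+08 / 2.8e+08 ≈ 0.7143.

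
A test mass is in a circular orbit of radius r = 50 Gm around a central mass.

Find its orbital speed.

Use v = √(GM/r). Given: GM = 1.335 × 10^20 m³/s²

Convert to SI: r = 50 Gm = 5e+10 m.
For a circular orbit, gravity supplies the centripetal force, so v = √(GM / r).
v = √(1.335e+20 / 5e+10) m/s ≈ 5.167e+04 m/s = 51.67 km/s.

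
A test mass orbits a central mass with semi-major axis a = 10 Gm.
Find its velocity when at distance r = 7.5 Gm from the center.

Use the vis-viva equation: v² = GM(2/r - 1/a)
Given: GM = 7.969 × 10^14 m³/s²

Convert to SI: a = 10 Gm = 1e+10 m; r = 7.5 Gm = 7.5e+09 m.
Vis-viva: v = √(GM · (2/r − 1/a)).
2/r − 1/a = 2/7.5e+09 − 1/1e+10 = 1.66667e-10 m⁻¹.
v = √(7.969e+14 · 1.66667e-10) m/s ≈ 364.4 m/s = 364.4 m/s.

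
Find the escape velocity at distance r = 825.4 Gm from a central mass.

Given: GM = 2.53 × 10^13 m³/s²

Convert to SI: r = 825.4 Gm = 8.254e+11 m.
Escape velocity comes from setting total energy to zero: ½v² − GM/r = 0 ⇒ v_esc = √(2GM / r).
v_esc = √(2 · 2.53e+13 / 8.254e+11) m/s ≈ 7.83 m/s = 7.83 m/s.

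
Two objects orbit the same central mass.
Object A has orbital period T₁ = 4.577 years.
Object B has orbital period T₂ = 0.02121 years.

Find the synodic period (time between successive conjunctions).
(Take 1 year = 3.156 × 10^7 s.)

Convert to SI: T₁ = 4.577 years = 1.4445e+08 s; T₂ = 0.02121 years = 669388 s.
T_syn = |T₁ · T₂ / (T₁ − T₂)|.
T_syn = |1.4445e+08 · 669388 / (1.4445e+08 − 669388)| s ≈ 6.725e+05 s = 0.02131 years.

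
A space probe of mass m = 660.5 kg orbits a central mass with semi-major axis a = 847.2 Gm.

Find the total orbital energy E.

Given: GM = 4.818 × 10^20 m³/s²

Convert to SI: a = 847.2 Gm = 8.472e+11 m.
E = −GMm / (2a).
E = −4.818e+20 · 660.5 / (2 · 8.472e+11) J ≈ -1.878e+11 J = -187.8 GJ.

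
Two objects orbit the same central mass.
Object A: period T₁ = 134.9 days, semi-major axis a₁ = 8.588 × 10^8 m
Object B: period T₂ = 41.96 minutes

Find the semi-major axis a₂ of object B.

Convert to SI: T₁ = 134.9 days = 1.16554e+07 s; T₂ = 41.96 minutes = 2517.6 s.
Kepler's third law: (T₁/T₂)² = (a₁/a₂)³ ⇒ a₂ = a₁ · (T₂/T₁)^(2/3).
T₂/T₁ = 2517.6 / 1.16554e+07 = 0.000216004.
a₂ = 8.588e+08 · (0.000216004)^(2/3) m ≈ 3.092e+06 m = 3.092 × 10^6 m.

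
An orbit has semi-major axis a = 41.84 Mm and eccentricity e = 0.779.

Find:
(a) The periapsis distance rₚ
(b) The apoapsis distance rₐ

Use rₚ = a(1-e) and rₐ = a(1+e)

Convert to SI: a = 41.84 Mm = 4.184e+07 m.
(a) rₚ = a(1 − e) = 4.184e+07 · (1 − 0.779) = 4.184e+07 · 0.221 ≈ 9.247e+06 m = 9.247 Mm.
(b) rₐ = a(1 + e) = 4.184e+07 · (1 + 0.779) = 4.184e+07 · 1.779 ≈ 7.443e+07 m = 74.43 Mm.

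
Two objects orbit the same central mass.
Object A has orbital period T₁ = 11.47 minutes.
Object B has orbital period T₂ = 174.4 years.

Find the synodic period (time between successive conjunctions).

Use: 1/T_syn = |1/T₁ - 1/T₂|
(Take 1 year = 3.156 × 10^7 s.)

Convert to SI: T₁ = 11.47 minutes = 688.2 s; T₂ = 174.4 years = 5.50406e+09 s.
T_syn = |T₁ · T₂ / (T₁ − T₂)|.
T_syn = |688.2 · 5.50406e+09 / (688.2 − 5.50406e+09)| s ≈ 688.2 s = 11.47 minutes.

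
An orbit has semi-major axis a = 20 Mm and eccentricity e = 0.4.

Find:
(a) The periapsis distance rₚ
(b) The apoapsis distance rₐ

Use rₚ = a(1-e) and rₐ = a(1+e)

Convert to SI: a = 20 Mm = 2e+07 m.
(a) rₚ = a(1 − e) = 2e+07 · (1 − 0.4) = 2e+07 · 0.6 ≈ 1.2e+07 m = 12 Mm.
(b) rₐ = a(1 + e) = 2e+07 · (1 + 0.4) = 2e+07 · 1.4 ≈ 2.8e+07 m = 28 Mm.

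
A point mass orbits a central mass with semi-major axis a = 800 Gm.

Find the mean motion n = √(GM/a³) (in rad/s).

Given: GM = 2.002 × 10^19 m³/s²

Convert to SI: a = 800 Gm = 8e+11 m.
n = √(GM / a³).
n = √(2.002e+19 / (8e+11)³) rad/s ≈ 6.253e-09 rad/s.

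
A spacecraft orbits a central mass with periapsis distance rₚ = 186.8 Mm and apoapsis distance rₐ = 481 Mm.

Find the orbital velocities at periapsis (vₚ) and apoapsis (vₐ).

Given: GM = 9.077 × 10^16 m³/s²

Convert to SI: rₚ = 186.8 Mm = 1.868e+08 m; rₐ = 481 Mm = 4.81e+08 m.
Use the vis-viva equation v² = GM(2/r − 1/a) with a = (rₚ + rₐ)/2 = (1.868e+08 + 4.81e+08)/2 = 3.339e+08 m.
vₚ = √(GM · (2/rₚ − 1/a)) = √(9.077e+16 · (2/1.868e+08 − 1/3.339e+08)) m/s ≈ 2.646e+04 m/s = 26.46 km/s.
vₐ = √(GM · (2/rₐ − 1/a)) = √(9.077e+16 · (2/4.81e+08 − 1/3.339e+08)) m/s ≈ 1.027e+04 m/s = 10.27 km/s.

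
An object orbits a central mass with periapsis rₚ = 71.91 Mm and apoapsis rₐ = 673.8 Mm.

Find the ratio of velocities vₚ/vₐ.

Convert to SI: rₚ = 71.91 Mm = 7.191e+07 m; rₐ = 673.8 Mm = 6.738e+08 m.
Conservation of angular momentum gives rₚvₚ = rₐvₐ, so vₚ/vₐ = rₐ/rₚ.
vₚ/vₐ = 6.738e+08 / 7.191e+07 ≈ 9.37.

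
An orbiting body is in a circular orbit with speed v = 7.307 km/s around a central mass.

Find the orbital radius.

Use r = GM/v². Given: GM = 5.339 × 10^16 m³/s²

Convert to SI: v = 7.307 km/s = 7307 m/s.
For a circular orbit, v² = GM / r, so r = GM / v².
r = 5.339e+16 / (7307)² m ≈ 1e+09 m = 1000 Mm.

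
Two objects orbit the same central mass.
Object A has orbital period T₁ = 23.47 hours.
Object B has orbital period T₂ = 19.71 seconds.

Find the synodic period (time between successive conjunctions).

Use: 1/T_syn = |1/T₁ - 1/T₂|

Convert to SI: T₁ = 23.47 hours = 84492 s.
T_syn = |T₁ · T₂ / (T₁ − T₂)|.
T_syn = |84492 · 19.71 / (84492 − 19.71)| s ≈ 19.71 s = 19.71 seconds.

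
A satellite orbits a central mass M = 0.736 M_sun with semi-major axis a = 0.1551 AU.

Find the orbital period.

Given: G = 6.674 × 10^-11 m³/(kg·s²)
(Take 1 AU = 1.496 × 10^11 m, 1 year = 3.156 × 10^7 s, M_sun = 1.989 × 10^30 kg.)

Convert to SI: a = 0.1551 AU = 2.3203e+10 m; M = 0.736 M_sun = 1.4639e+30 kg.
GM = G · M = 6.674e-11 · 1.4639e+30 = 9.7701e+19 m³/s².
Kepler's third law: T = 2π √(a³ / GM).
Substituting a = 2.3203e+10 m and GM = 9.7701e+19 m³/s²:
T = 2π √((2.3203e+10)³ / 9.7701e+19) s
T ≈ 2.247e+06 s = 0.07119 years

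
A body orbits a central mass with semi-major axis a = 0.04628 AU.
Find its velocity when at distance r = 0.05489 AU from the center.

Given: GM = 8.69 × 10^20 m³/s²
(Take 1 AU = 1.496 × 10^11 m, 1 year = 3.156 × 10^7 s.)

Convert to SI: a = 0.04628 AU = 6.92349e+09 m; r = 0.05489 AU = 8.21154e+09 m.
Vis-viva: v = √(GM · (2/r − 1/a)).
2/r − 1/a = 2/8.21154e+09 − 1/6.92349e+09 = 9.91237e-11 m⁻¹.
v = √(8.69e+20 · 9.91237e-11) m/s ≈ 2.935e+05 m/s = 61.92 AU/year.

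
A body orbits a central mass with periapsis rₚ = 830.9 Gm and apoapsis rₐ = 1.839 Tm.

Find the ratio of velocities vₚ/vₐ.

Convert to SI: rₚ = 830.9 Gm = 8.309e+11 m; rₐ = 1.839 Tm = 1.839e+12 m.
Conservation of angular momentum gives rₚvₚ = rₐvₐ, so vₚ/vₐ = rₐ/rₚ.
vₚ/vₐ = 1.839e+12 / 8.309e+11 ≈ 2.213.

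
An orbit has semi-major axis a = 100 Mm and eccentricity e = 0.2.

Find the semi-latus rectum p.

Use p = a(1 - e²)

Convert to SI: a = 100 Mm = 1e+08 m.
p = a (1 − e²).
p = 1e+08 · (1 − (0.2)²) = 1e+08 · 0.96 ≈ 9.6e+07 m = 96 Mm.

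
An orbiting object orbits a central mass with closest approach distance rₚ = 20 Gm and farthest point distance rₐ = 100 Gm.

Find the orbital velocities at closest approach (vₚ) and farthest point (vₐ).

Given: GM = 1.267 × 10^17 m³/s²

Convert to SI: rₚ = 20 Gm = 2e+10 m; rₐ = 100 Gm = 1e+11 m.
Use the vis-viva equation v² = GM(2/r − 1/a) with a = (rₚ + rₐ)/2 = (2e+10 + 1e+11)/2 = 6e+10 m.
vₚ = √(GM · (2/rₚ − 1/a)) = √(1.267e+17 · (2/2e+10 − 1/6e+10)) m/s ≈ 3249 m/s = 3.249 km/s.
vₐ = √(GM · (2/rₐ − 1/a)) = √(1.267e+17 · (2/1e+11 − 1/6e+10)) m/s ≈ 649.9 m/s = 649.9 m/s.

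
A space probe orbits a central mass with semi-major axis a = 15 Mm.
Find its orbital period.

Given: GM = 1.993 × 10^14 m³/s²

Convert to SI: a = 15 Mm = 1.5e+07 m.
Kepler's third law: T = 2π √(a³ / GM).
Substituting a = 1.5e+07 m and GM = 1.993e+14 m³/s²:
T = 2π √((1.5e+07)³ / 1.993e+14) s
T ≈ 2.586e+04 s = 7.182 hours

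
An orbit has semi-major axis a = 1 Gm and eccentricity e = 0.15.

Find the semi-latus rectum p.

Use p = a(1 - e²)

Convert to SI: a = 1 Gm = 1e+09 m.
p = a (1 − e²).
p = 1e+09 · (1 − (0.15)²) = 1e+09 · 0.9775 ≈ 9.775e+08 m = 977.5 Mm.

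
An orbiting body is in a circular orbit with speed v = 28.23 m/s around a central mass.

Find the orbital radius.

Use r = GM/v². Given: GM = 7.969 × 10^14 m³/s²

For a circular orbit, v² = GM / r, so r = GM / v².
r = 7.969e+14 / (28.23)² m ≈ 1e+12 m = 1000 Gm.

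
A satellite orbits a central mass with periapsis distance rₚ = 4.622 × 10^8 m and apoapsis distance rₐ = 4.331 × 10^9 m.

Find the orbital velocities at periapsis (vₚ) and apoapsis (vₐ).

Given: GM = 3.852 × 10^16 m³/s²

Use the vis-viva equation v² = GM(2/r − 1/a) with a = (rₚ + rₐ)/2 = (4.622e+08 + 4.331e+09)/2 = 2.3966e+09 m.
vₚ = √(GM · (2/rₚ − 1/a)) = √(3.852e+16 · (2/4.622e+08 − 1/2.3966e+09)) m/s ≈ 1.227e+04 m/s = 12.27 km/s.
vₐ = √(GM · (2/rₐ − 1/a)) = √(3.852e+16 · (2/4.331e+09 − 1/2.3966e+09)) m/s ≈ 1310 m/s = 1.31 km/s.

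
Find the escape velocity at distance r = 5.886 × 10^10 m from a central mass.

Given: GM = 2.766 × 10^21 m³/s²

Escape velocity comes from setting total energy to zero: ½v² − GM/r = 0 ⇒ v_esc = √(2GM / r).
v_esc = √(2 · 2.766e+21 / 5.886e+10) m/s ≈ 3.066e+05 m/s = 306.6 km/s.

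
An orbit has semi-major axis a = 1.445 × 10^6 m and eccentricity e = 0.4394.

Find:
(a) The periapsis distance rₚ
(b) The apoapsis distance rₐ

(a) rₚ = a(1 − e) = 1.445e+06 · (1 − 0.4394) = 1.445e+06 · 0.5606 ≈ 8.101e+05 m = 8.101 × 10^5 m.
(b) rₐ = a(1 + e) = 1.445e+06 · (1 + 0.4394) = 1.445e+06 · 1.4394 ≈ 2.08e+06 m = 2.08 × 10^6 m.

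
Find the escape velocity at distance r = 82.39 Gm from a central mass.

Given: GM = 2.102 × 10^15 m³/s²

Convert to SI: r = 82.39 Gm = 8.239e+10 m.
Escape velocity comes from setting total energy to zero: ½v² − GM/r = 0 ⇒ v_esc = √(2GM / r).
v_esc = √(2 · 2.102e+15 / 8.239e+10) m/s ≈ 225.9 m/s = 225.9 m/s.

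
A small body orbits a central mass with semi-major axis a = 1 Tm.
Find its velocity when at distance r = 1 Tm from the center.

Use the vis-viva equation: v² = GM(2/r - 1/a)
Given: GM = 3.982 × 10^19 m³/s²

Convert to SI: a = 1 Tm = 1e+12 m; r = 1 Tm = 1e+12 m.
Vis-viva: v = √(GM · (2/r − 1/a)).
2/r − 1/a = 2/1e+12 − 1/1e+12 = 1e-12 m⁻¹.
v = √(3.982e+19 · 1e-12) m/s ≈ 6310 m/s = 6.31 km/s.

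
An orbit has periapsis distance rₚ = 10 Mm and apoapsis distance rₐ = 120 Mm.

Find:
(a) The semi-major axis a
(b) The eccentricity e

Convert to SI: rₚ = 10 Mm = 1e+07 m; rₐ = 120 Mm = 1.2e+08 m.
(a) a = (rₚ + rₐ) / 2 = (1e+07 + 1.2e+08) / 2 ≈ 6.5e+07 m = 65 Mm.
(b) e = (rₐ − rₚ) / (rₐ + rₚ) = (1.2e+08 − 1e+07) / (1.2e+08 + 1e+07) ≈ 0.8462.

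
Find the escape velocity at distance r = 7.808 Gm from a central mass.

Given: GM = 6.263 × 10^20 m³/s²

Convert to SI: r = 7.808 Gm = 7.808e+09 m.
Escape velocity comes from setting total energy to zero: ½v² − GM/r = 0 ⇒ v_esc = √(2GM / r).
v_esc = √(2 · 6.263e+20 / 7.808e+09) m/s ≈ 4.005e+05 m/s = 400.5 km/s.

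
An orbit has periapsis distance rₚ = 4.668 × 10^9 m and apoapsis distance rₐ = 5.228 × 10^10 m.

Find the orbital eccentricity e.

e = (rₐ − rₚ) / (rₐ + rₚ).
e = (5.228e+10 − 4.668e+09) / (5.228e+10 + 4.668e+09) = 4.7612e+10 / 5.6948e+10 ≈ 0.8361.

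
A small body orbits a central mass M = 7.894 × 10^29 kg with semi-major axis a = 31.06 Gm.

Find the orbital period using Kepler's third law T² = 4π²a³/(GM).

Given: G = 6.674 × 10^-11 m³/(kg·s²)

Convert to SI: a = 31.06 Gm = 3.106e+10 m.
GM = G · M = 6.674e-11 · 7.894e+29 = 5.26846e+19 m³/s².
Kepler's third law: T = 2π √(a³ / GM).
Substituting a = 3.106e+10 m and GM = 5.26846e+19 m³/s²:
T = 2π √((3.106e+10)³ / 5.26846e+19) s
T ≈ 4.738e+06 s = 54.84 days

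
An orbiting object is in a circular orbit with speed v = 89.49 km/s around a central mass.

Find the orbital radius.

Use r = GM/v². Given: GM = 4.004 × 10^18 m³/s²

Convert to SI: v = 89.49 km/s = 89490 m/s.
For a circular orbit, v² = GM / r, so r = GM / v².
r = 4.004e+18 / (89490)² m ≈ 5e+08 m = 500 Mm.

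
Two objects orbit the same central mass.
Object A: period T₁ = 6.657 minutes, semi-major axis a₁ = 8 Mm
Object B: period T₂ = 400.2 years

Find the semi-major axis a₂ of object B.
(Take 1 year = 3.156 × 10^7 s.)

Convert to SI: T₁ = 6.657 minutes = 399.42 s; a₁ = 8 Mm = 8e+06 m; T₂ = 400.2 years = 1.26303e+10 s.
Kepler's third law: (T₁/T₂)² = (a₁/a₂)³ ⇒ a₂ = a₁ · (T₂/T₁)^(2/3).
T₂/T₁ = 1.26303e+10 / 399.42 = 3.16216e+07.
a₂ = 8e+06 · (3.16216e+07)^(2/3) m ≈ 8e+11 m = 800 Gm.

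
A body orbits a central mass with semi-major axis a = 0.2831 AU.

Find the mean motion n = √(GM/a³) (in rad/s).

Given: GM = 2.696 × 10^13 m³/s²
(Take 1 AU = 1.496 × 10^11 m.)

Convert to SI: a = 0.2831 AU = 4.23518e+10 m.
n = √(GM / a³).
n = √(2.696e+13 / (4.23518e+10)³) rad/s ≈ 5.957e-10 rad/s.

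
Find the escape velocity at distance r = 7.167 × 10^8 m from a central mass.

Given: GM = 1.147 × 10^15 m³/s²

Escape velocity comes from setting total energy to zero: ½v² − GM/r = 0 ⇒ v_esc = √(2GM / r).
v_esc = √(2 · 1.147e+15 / 7.167e+08) m/s ≈ 1789 m/s = 1.789 km/s.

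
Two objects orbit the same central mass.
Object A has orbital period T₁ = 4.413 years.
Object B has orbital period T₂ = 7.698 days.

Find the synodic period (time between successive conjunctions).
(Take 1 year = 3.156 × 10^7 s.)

Convert to SI: T₁ = 4.413 years = 1.39274e+08 s; T₂ = 7.698 days = 665107 s.
T_syn = |T₁ · T₂ / (T₁ − T₂)|.
T_syn = |1.39274e+08 · 665107 / (1.39274e+08 − 665107)| s ≈ 6.683e+05 s = 7.735 days.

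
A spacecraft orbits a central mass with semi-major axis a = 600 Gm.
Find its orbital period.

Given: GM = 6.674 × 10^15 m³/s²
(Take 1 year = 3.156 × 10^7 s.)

Convert to SI: a = 600 Gm = 6e+11 m.
Kepler's third law: T = 2π √(a³ / GM).
Substituting a = 6e+11 m and GM = 6.674e+15 m³/s²:
T = 2π √((6e+11)³ / 6.674e+15) s
T ≈ 3.574e+10 s = 1133 years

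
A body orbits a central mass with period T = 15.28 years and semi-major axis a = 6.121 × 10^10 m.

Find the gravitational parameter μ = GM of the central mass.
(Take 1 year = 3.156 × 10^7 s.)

Convert to SI: T = 15.28 years = 4.82237e+08 s.
GM = 4π² · a³ / T².
GM = 4π² · (6.121e+10)³ / (4.82237e+08)² m³/s² ≈ 3.893e+16 m³/s² = 3.893 × 10^16 m³/s².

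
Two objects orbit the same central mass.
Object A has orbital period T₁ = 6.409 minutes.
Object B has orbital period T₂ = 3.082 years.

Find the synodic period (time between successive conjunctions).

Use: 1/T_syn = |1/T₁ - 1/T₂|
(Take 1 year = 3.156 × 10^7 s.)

Convert to SI: T₁ = 6.409 minutes = 384.54 s; T₂ = 3.082 years = 9.72679e+07 s.
T_syn = |T₁ · T₂ / (T₁ − T₂)|.
T_syn = |384.54 · 9.72679e+07 / (384.54 − 9.72679e+07)| s ≈ 384.5 s = 6.409 minutes.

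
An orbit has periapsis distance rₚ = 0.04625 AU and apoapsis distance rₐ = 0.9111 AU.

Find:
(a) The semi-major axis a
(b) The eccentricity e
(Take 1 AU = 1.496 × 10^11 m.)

Convert to SI: rₚ = 0.04625 AU = 6.919e+09 m; rₐ = 0.9111 AU = 1.36301e+11 m.
(a) a = (rₚ + rₐ) / 2 = (6.919e+09 + 1.36301e+11) / 2 ≈ 7.161e+10 m = 0.4787 AU.
(b) e = (rₐ − rₚ) / (rₐ + rₚ) = (1.36301e+11 − 6.919e+09) / (1.36301e+11 + 6.919e+09) ≈ 0.9034.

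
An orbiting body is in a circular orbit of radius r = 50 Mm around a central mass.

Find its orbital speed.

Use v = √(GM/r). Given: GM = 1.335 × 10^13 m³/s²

Convert to SI: r = 50 Mm = 5e+07 m.
For a circular orbit, gravity supplies the centripetal force, so v = √(GM / r).
v = √(1.335e+13 / 5e+07) m/s ≈ 516.7 m/s = 516.7 m/s.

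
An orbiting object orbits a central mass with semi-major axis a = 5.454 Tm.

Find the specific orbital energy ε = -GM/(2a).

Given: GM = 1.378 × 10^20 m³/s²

Convert to SI: a = 5.454 Tm = 5.454e+12 m.
ε = −GM / (2a).
ε = −1.378e+20 / (2 · 5.454e+12) J/kg ≈ -1.263e+07 J/kg = -12.63 MJ/kg.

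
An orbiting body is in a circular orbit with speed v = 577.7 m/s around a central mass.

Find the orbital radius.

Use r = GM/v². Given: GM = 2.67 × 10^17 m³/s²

For a circular orbit, v² = GM / r, so r = GM / v².
r = 2.67e+17 / (577.7)² m ≈ 8e+11 m = 800 Gm.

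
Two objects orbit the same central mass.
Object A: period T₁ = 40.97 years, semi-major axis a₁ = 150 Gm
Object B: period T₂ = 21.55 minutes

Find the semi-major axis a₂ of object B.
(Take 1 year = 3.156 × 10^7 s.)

Convert to SI: T₁ = 40.97 years = 1.29301e+09 s; a₁ = 150 Gm = 1.5e+11 m; T₂ = 21.55 minutes = 1293 s.
Kepler's third law: (T₁/T₂)² = (a₁/a₂)³ ⇒ a₂ = a₁ · (T₂/T₁)^(2/3).
T₂/T₁ = 1293 / 1.29301e+09 = 9.9999e-07.
a₂ = 1.5e+11 · (9.9999e-07)^(2/3) m ≈ 1.5e+07 m = 15 Mm.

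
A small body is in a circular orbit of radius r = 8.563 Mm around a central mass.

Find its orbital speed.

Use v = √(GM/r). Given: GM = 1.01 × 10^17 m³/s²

Convert to SI: r = 8.563 Mm = 8.563e+06 m.
For a circular orbit, gravity supplies the centripetal force, so v = √(GM / r).
v = √(1.01e+17 / 8.563e+06) m/s ≈ 1.086e+05 m/s = 108.6 km/s.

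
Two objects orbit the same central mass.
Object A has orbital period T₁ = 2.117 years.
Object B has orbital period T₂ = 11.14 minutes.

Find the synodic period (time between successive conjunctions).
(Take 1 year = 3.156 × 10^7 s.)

Convert to SI: T₁ = 2.117 years = 6.68125e+07 s; T₂ = 11.14 minutes = 668.4 s.
T_syn = |T₁ · T₂ / (T₁ − T₂)|.
T_syn = |6.68125e+07 · 668.4 / (6.68125e+07 − 668.4)| s ≈ 668.4 s = 11.14 minutes.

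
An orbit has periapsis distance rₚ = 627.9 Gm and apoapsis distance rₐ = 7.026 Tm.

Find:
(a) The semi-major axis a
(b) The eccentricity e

Convert to SI: rₚ = 627.9 Gm = 6.279e+11 m; rₐ = 7.026 Tm = 7.026e+12 m.
(a) a = (rₚ + rₐ) / 2 = (6.279e+11 + 7.026e+12) / 2 ≈ 3.827e+12 m = 3.827 Tm.
(b) e = (rₐ − rₚ) / (rₐ + rₚ) = (7.026e+12 − 6.279e+11) / (7.026e+12 + 6.279e+11) ≈ 0.8359.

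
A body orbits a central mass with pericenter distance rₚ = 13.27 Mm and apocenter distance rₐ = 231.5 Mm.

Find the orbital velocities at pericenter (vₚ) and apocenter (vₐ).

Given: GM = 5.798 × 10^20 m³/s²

Convert to SI: rₚ = 13.27 Mm = 1.327e+07 m; rₐ = 231.5 Mm = 2.315e+08 m.
Use the vis-viva equation v² = GM(2/r − 1/a) with a = (rₚ + rₐ)/2 = (1.327e+07 + 2.315e+08)/2 = 1.22385e+08 m.
vₚ = √(GM · (2/rₚ − 1/a)) = √(5.798e+20 · (2/1.327e+07 − 1/1.22385e+08)) m/s ≈ 9.091e+06 m/s = 9091 km/s.
vₐ = √(GM · (2/rₐ − 1/a)) = √(5.798e+20 · (2/2.315e+08 − 1/1.22385e+08)) m/s ≈ 5.211e+05 m/s = 521.1 km/s.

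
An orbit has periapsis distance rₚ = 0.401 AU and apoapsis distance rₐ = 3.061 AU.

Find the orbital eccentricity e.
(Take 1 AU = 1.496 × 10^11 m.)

Convert to SI: rₚ = 0.401 AU = 5.99896e+10 m; rₐ = 3.061 AU = 4.57926e+11 m.
e = (rₐ − rₚ) / (rₐ + rₚ).
e = (4.57926e+11 − 5.99896e+10) / (4.57926e+11 + 5.99896e+10) = 3.97936e+11 / 5.17915e+11 ≈ 0.7683.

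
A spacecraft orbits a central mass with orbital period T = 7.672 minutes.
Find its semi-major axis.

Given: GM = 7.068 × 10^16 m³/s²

Convert to SI: T = 7.672 minutes = 460.32 s.
Invert Kepler's third law: a = (GM · T² / (4π²))^(1/3).
Substituting T = 460.32 s and GM = 7.068e+16 m³/s²:
a = (7.068e+16 · (460.32)² / (4π²))^(1/3) m
a ≈ 7.239e+06 m = 7.239 Mm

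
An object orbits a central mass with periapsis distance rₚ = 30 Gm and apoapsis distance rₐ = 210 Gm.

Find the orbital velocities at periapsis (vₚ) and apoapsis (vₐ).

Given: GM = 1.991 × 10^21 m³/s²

Convert to SI: rₚ = 30 Gm = 3e+10 m; rₐ = 210 Gm = 2.1e+11 m.
Use the vis-viva equation v² = GM(2/r − 1/a) with a = (rₚ + rₐ)/2 = (3e+10 + 2.1e+11)/2 = 1.2e+11 m.
vₚ = √(GM · (2/rₚ − 1/a)) = √(1.991e+21 · (2/3e+10 − 1/1.2e+11)) m/s ≈ 3.408e+05 m/s = 340.8 km/s.
vₐ = √(GM · (2/rₐ − 1/a)) = √(1.991e+21 · (2/2.1e+11 − 1/1.2e+11)) m/s ≈ 4.869e+04 m/s = 48.69 km/s.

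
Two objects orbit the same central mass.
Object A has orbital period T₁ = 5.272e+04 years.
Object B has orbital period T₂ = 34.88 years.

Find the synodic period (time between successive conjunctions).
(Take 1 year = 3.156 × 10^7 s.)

Convert to SI: T₁ = 5.272e+04 years = 1.66384e+12 s; T₂ = 34.88 years = 1.10081e+09 s.
T_syn = |T₁ · T₂ / (T₁ − T₂)|.
T_syn = |1.66384e+12 · 1.10081e+09 / (1.66384e+12 − 1.10081e+09)| s ≈ 1.102e+09 s = 34.9 years.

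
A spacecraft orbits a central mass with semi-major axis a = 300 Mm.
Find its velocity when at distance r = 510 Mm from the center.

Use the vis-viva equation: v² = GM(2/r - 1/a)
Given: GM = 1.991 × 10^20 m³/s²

Convert to SI: a = 300 Mm = 3e+08 m; r = 510 Mm = 5.1e+08 m.
Vis-viva: v = √(GM · (2/r − 1/a)).
2/r − 1/a = 2/5.1e+08 − 1/3e+08 = 5.88235e-10 m⁻¹.
v = √(1.991e+20 · 5.88235e-10) m/s ≈ 3.422e+05 m/s = 342.2 km/s.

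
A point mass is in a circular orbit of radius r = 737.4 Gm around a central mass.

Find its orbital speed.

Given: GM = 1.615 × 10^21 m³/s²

Convert to SI: r = 737.4 Gm = 7.374e+11 m.
For a circular orbit, gravity supplies the centripetal force, so v = √(GM / r).
v = √(1.615e+21 / 7.374e+11) m/s ≈ 4.68e+04 m/s = 46.8 km/s.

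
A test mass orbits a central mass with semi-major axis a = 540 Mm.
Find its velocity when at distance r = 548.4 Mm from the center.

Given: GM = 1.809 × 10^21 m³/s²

Convert to SI: a = 540 Mm = 5.4e+08 m; r = 548.4 Mm = 5.484e+08 m.
Vis-viva: v = √(GM · (2/r − 1/a)).
2/r − 1/a = 2/5.484e+08 − 1/5.4e+08 = 1.79512e-09 m⁻¹.
v = √(1.809e+21 · 1.79512e-09) m/s ≈ 1.802e+06 m/s = 1802 km/s.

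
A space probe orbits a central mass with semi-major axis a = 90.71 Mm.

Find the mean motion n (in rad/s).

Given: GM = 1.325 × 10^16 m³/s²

Convert to SI: a = 90.71 Mm = 9.071e+07 m.
n = √(GM / a³).
n = √(1.325e+16 / (9.071e+07)³) rad/s ≈ 0.0001332 rad/s.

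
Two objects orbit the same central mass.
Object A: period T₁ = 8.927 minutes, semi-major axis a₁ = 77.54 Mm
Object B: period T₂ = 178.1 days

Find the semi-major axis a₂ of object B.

Convert to SI: T₁ = 8.927 minutes = 535.62 s; a₁ = 77.54 Mm = 7.754e+07 m; T₂ = 178.1 days = 1.53878e+07 s.
Kepler's third law: (T₁/T₂)² = (a₁/a₂)³ ⇒ a₂ = a₁ · (T₂/T₁)^(2/3).
T₂/T₁ = 1.53878e+07 / 535.62 = 28729.
a₂ = 7.754e+07 · (28729)^(2/3) m ≈ 7.273e+10 m = 72.73 Gm.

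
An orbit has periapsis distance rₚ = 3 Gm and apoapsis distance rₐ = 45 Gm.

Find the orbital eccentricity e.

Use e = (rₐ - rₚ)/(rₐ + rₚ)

Convert to SI: rₚ = 3 Gm = 3e+09 m; rₐ = 45 Gm = 4.5e+10 m.
e = (rₐ − rₚ) / (rₐ + rₚ).
e = (4.5e+10 − 3e+09) / (4.5e+10 + 3e+09) = 4.2e+10 / 4.8e+10 ≈ 0.875.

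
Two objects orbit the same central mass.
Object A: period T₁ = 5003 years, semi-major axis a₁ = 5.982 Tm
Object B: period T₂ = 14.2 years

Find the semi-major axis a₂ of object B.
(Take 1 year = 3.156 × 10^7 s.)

Convert to SI: T₁ = 5003 years = 1.57895e+11 s; a₁ = 5.982 Tm = 5.982e+12 m; T₂ = 14.2 years = 4.48152e+08 s.
Kepler's third law: (T₁/T₂)² = (a₁/a₂)³ ⇒ a₂ = a₁ · (T₂/T₁)^(2/3).
T₂/T₁ = 4.48152e+08 / 1.57895e+11 = 0.0028383.
a₂ = 5.982e+12 · (0.0028383)^(2/3) m ≈ 1.199e+11 m = 119.9 Gm.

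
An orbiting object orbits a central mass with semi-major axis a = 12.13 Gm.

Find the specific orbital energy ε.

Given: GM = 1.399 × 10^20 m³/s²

Convert to SI: a = 12.13 Gm = 1.213e+10 m.
ε = −GM / (2a).
ε = −1.399e+20 / (2 · 1.213e+10) J/kg ≈ -5.767e+09 J/kg = -5.767 GJ/kg.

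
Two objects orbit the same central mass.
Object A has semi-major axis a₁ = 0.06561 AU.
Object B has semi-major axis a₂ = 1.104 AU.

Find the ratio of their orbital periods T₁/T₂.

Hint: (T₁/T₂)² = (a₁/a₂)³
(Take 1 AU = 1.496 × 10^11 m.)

Convert to SI: a₁ = 0.06561 AU = 9.81526e+09 m; a₂ = 1.104 AU = 1.65158e+11 m.
From Kepler's third law, (T₁/T₂)² = (a₁/a₂)³, so T₁/T₂ = (a₁/a₂)^(3/2).
a₁/a₂ = 9.81526e+09 / 1.65158e+11 = 0.0594293.
T₁/T₂ = (0.0594293)^(3/2) ≈ 0.01449.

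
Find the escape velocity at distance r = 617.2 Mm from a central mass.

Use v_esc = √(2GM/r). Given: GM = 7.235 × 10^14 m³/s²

Convert to SI: r = 617.2 Mm = 6.172e+08 m.
Escape velocity comes from setting total energy to zero: ½v² − GM/r = 0 ⇒ v_esc = √(2GM / r).
v_esc = √(2 · 7.235e+14 / 6.172e+08) m/s ≈ 1531 m/s = 1.531 km/s.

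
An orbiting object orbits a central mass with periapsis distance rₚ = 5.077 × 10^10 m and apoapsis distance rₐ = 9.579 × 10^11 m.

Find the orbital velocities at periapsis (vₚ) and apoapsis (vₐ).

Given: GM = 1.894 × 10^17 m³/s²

Use the vis-viva equation v² = GM(2/r − 1/a) with a = (rₚ + rₐ)/2 = (5.077e+10 + 9.579e+11)/2 = 5.04335e+11 m.
vₚ = √(GM · (2/rₚ − 1/a)) = √(1.894e+17 · (2/5.077e+10 − 1/5.04335e+11)) m/s ≈ 2662 m/s = 2.662 km/s.
vₐ = √(GM · (2/rₐ − 1/a)) = √(1.894e+17 · (2/9.579e+11 − 1/5.04335e+11)) m/s ≈ 141.1 m/s = 141.1 m/s.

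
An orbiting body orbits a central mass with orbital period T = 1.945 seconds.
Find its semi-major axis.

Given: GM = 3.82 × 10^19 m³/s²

Invert Kepler's third law: a = (GM · T² / (4π²))^(1/3).
Substituting T = 1.945 s and GM = 3.82e+19 m³/s²:
a = (3.82e+19 · (1.945)² / (4π²))^(1/3) m
a ≈ 1.541e+06 m = 1.541 Mm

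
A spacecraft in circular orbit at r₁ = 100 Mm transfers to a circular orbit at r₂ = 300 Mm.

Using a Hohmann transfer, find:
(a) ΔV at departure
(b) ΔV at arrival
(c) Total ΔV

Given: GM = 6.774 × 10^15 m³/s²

Convert to SI: r₁ = 100 Mm = 1e+08 m; r₂ = 300 Mm = 3e+08 m.
Transfer semi-major axis: a_t = (r₁ + r₂)/2 = (1e+08 + 3e+08)/2 = 2e+08 m.
Circular speeds: v₁ = √(GM/r₁) = 8230.43 m/s, v₂ = √(GM/r₂) = 4751.84 m/s.
Transfer speeds (vis-viva v² = GM(2/r − 1/a_t)): v₁ᵗ = 10080.2 m/s, v₂ᵗ = 3360.06 m/s.
(a) ΔV₁ = |v₁ᵗ − v₁| ≈ 1850 m/s = 1.85 km/s.
(b) ΔV₂ = |v₂ − v₂ᵗ| ≈ 1392 m/s = 1.392 km/s.
(c) ΔV_total = ΔV₁ + ΔV₂ ≈ 3242 m/s = 3.242 km/s.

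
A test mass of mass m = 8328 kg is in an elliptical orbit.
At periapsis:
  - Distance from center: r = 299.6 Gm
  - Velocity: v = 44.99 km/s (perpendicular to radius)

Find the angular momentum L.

Convert to SI: r = 299.6 Gm = 2.996e+11 m; v = 44.99 km/s = 44990 m/s.
Since v is perpendicular to r, L = m · v · r.
L = 8328 · 44990 · 2.996e+11 kg·m²/s ≈ 1.123e+20 kg·m²/s.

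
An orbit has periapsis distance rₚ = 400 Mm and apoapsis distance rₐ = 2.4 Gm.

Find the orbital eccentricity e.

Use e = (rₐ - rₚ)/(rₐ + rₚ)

Convert to SI: rₚ = 400 Mm = 4e+08 m; rₐ = 2.4 Gm = 2.4e+09 m.
e = (rₐ − rₚ) / (rₐ + rₚ).
e = (2.4e+09 − 4e+08) / (2.4e+09 + 4e+08) = 2e+09 / 2.8e+09 ≈ 0.7143.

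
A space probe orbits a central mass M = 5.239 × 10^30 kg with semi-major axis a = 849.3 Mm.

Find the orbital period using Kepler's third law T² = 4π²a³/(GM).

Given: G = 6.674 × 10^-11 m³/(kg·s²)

Convert to SI: a = 849.3 Mm = 8.493e+08 m.
GM = G · M = 6.674e-11 · 5.239e+30 = 3.49651e+20 m³/s².
Kepler's third law: T = 2π √(a³ / GM).
Substituting a = 8.493e+08 m and GM = 3.49651e+20 m³/s²:
T = 2π √((8.493e+08)³ / 3.49651e+20) s
T ≈ 8317 s = 2.31 hours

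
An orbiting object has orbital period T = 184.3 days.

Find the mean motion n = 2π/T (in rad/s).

Convert to SI: T = 184.3 days = 1.59235e+07 s.
n = 2π / T.
n = 2π / 1.59235e+07 s ≈ 3.946e-07 rad/s.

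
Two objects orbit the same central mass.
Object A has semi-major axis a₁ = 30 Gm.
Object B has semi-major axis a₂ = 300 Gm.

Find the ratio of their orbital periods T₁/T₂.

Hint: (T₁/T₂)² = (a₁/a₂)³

Convert to SI: a₁ = 30 Gm = 3e+10 m; a₂ = 300 Gm = 3e+11 m.
From Kepler's third law, (T₁/T₂)² = (a₁/a₂)³, so T₁/T₂ = (a₁/a₂)^(3/2).
a₁/a₂ = 3e+10 / 3e+11 = 0.1.
T₁/T₂ = (0.1)^(3/2) ≈ 0.03162.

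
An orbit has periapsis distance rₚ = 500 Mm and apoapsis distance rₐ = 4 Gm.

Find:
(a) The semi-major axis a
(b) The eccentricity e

Convert to SI: rₚ = 500 Mm = 5e+08 m; rₐ = 4 Gm = 4e+09 m.
(a) a = (rₚ + rₐ) / 2 = (5e+08 + 4e+09) / 2 ≈ 2.25e+09 m = 2.25 Gm.
(b) e = (rₐ − rₚ) / (rₐ + rₚ) = (4e+09 − 5e+08) / (4e+09 + 5e+08) ≈ 0.7778.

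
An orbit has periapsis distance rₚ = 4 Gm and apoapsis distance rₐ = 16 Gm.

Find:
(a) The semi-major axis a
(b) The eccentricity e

Convert to SI: rₚ = 4 Gm = 4e+09 m; rₐ = 16 Gm = 1.6e+10 m.
(a) a = (rₚ + rₐ) / 2 = (4e+09 + 1.6e+10) / 2 ≈ 1e+10 m = 10 Gm.
(b) e = (rₐ − rₚ) / (rₐ + rₚ) = (1.6e+10 − 4e+09) / (1.6e+10 + 4e+09) ≈ 0.6.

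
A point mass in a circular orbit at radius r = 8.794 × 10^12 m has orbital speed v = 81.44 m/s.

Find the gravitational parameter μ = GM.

For a circular orbit v² = GM/r, so GM = v² · r.
GM = (81.44)² · 8.794e+12 m³/s² ≈ 5.833e+16 m³/s² = 5.833 × 10^16 m³/s².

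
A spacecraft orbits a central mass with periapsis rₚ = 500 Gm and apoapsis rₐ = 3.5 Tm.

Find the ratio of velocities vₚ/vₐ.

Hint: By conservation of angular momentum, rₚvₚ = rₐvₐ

Convert to SI: rₚ = 500 Gm = 5e+11 m; rₐ = 3.5 Tm = 3.5e+12 m.
Conservation of angular momentum gives rₚvₚ = rₐvₐ, so vₚ/vₐ = rₐ/rₚ.
vₚ/vₐ = 3.5e+12 / 5e+11 ≈ 7.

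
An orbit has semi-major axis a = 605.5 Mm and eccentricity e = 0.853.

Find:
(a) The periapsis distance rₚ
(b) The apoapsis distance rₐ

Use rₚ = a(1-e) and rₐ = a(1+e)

Convert to SI: a = 605.5 Mm = 6.055e+08 m.
(a) rₚ = a(1 − e) = 6.055e+08 · (1 − 0.853) = 6.055e+08 · 0.147 ≈ 8.901e+07 m = 89.01 Mm.
(b) rₐ = a(1 + e) = 6.055e+08 · (1 + 0.853) = 6.055e+08 · 1.853 ≈ 1.122e+09 m = 1.122 Gm.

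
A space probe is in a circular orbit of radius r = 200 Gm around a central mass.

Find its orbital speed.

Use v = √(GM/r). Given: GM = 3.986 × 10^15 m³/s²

Convert to SI: r = 200 Gm = 2e+11 m.
For a circular orbit, gravity supplies the centripetal force, so v = √(GM / r).
v = √(3.986e+15 / 2e+11) m/s ≈ 141.2 m/s = 141.2 m/s.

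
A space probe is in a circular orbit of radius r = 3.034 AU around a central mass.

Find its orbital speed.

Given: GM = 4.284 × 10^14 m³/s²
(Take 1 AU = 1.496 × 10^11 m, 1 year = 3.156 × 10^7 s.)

Convert to SI: r = 3.034 AU = 4.53886e+11 m.
For a circular orbit, gravity supplies the centripetal force, so v = √(GM / r).
v = √(4.284e+14 / 4.53886e+11) m/s ≈ 30.72 m/s = 0.006481 AU/year.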